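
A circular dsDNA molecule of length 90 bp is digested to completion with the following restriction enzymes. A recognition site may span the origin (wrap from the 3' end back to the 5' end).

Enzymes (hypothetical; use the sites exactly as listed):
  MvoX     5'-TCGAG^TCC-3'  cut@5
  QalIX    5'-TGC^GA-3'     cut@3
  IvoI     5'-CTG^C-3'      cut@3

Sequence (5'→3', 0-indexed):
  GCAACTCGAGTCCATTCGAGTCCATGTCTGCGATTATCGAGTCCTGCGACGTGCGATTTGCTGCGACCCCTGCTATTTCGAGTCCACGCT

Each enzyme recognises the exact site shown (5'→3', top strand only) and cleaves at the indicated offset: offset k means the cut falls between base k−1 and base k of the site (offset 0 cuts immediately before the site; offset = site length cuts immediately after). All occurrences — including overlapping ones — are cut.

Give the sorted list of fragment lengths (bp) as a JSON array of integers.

[1,1,1,5,7,8,9,9,9,10,10,10,10]

Scan for sites:
  MvoX TCGAGTCC/5: at [5, 15, 36, 77] ⇒ [10, 20, 41, 82]
  QalIX TGCGA/3: at [28, 44, 51, 61] ⇒ [31, 47, 54, 64]
  IvoI CTGC/3: at [27, 43, 60, 69, 88] ⇒ [1, 30, 46, 63, 72]

Pooled cuts: [1, 10, 20, 30, 31, 41, 46, 47, 54, 63, 64, 72, 82]

Fragments:
  1→10: 9 bp
  10→20: 10 bp
  20→30: 10 bp
  30→31: 1 bp
  31→41: 10 bp
  41→46: 5 bp
  46→47: 1 bp
  47→54: 7 bp
  54→63: 9 bp
  63→64: 1 bp
  64→72: 8 bp
  72→82: 10 bp
  82→1 (wrap): 90-82+1 = 9 bp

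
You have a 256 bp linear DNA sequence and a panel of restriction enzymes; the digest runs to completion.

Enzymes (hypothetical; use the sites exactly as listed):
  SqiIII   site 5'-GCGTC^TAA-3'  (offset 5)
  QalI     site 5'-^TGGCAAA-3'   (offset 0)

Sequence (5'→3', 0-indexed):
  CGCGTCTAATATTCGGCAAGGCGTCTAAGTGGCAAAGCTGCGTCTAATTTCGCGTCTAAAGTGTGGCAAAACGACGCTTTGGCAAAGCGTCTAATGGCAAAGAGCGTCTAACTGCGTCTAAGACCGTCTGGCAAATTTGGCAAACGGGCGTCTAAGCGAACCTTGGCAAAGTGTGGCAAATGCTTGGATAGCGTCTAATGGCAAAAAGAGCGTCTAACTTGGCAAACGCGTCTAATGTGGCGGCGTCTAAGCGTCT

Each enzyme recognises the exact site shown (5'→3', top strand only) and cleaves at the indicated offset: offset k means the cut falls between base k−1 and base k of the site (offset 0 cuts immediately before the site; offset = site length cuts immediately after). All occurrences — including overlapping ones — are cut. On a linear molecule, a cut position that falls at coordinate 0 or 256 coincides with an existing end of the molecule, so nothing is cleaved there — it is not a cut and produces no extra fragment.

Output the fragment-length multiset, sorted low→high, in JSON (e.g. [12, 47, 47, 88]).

Site scan:
  SqiIII (GCGTCTAA, off=5): starts [1, 20, 39, 51, 86, 103, 113, 147, 190, 209, 227, 242] → cuts [6, 25, 44, 56, 91, 108, 118, 152, 195, 214, 232, 247]
  QalI (TGGCAAA, off=0): starts [29, 63, 79, 94, 128, 137, 163, 173, 198, 219] → cuts [29, 63, 79, 94, 128, 137, 163, 173, 198, 219]

All cut coordinates (distinct, sorted): [6, 25, 29, 44, 56, 63, 79, 91, 94, 108, 118, 128, 137, 152, 163, 173, 195, 198, 214, 219, 232, 247]

Fragment lengths:
  [0,6): 6 bp
  [6,25): 19 bp
  [25,29): 4 bp
  [29,44): 15 bp
  [44,56): 12 bp
  [56,63): 7 bp
  [63,79): 16 bp
  [79,91): 12 bp
  [91,94): 3 bp
  [94,108): 14 bp
  [108,118): 10 bp
  [118,128): 10 bp
  [128,137): 9 bp
  [137,152): 15 bp
  [152,163): 11 bp
  [163,173): 10 bp
  [173,195): 22 bp
  [195,198): 3 bp
  [198,214): 16 bp
  [214,219): 5 bp
  [219,232): 13 bp
  [232,247): 15 bp
  [247,256): 9 bp

[3,3,4,5,6,7,9,9,10,10,10,11,12,12,13,14,15,15,15,16,16,19,22]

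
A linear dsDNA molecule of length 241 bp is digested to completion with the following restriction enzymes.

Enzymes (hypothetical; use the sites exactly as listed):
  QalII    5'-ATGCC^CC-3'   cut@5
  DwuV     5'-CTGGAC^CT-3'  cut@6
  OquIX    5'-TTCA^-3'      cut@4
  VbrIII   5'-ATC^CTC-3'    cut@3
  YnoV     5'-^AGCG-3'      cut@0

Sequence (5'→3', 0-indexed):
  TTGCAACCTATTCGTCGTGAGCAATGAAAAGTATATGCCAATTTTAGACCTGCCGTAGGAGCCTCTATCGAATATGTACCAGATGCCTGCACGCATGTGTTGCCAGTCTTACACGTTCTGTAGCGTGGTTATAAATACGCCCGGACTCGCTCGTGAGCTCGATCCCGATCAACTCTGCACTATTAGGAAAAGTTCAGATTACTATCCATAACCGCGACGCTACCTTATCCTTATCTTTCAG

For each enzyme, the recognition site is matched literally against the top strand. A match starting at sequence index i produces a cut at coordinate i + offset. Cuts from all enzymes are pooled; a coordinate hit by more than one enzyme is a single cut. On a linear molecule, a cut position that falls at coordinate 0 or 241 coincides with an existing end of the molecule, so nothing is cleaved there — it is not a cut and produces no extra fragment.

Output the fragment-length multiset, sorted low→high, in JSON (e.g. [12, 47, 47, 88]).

[1,44,75,121]

Site scan:
  QalII (ATGCCCC, off=5): no sites
  DwuV (CTGGACCT, off=6): no sites
  OquIX (TTCA, off=4): starts [192, 236] → cuts [196, 240]
  VbrIII (ATCCTC, off=3): no sites
  YnoV (AGCG, off=0): starts [121] → cuts [121]

Pooled cuts: [121, 196, 240]

Fragments:
  [0,121): 121 bp
  [121,196): 75 bp
  [196,240): 44 bp
  [240,241): 1 bp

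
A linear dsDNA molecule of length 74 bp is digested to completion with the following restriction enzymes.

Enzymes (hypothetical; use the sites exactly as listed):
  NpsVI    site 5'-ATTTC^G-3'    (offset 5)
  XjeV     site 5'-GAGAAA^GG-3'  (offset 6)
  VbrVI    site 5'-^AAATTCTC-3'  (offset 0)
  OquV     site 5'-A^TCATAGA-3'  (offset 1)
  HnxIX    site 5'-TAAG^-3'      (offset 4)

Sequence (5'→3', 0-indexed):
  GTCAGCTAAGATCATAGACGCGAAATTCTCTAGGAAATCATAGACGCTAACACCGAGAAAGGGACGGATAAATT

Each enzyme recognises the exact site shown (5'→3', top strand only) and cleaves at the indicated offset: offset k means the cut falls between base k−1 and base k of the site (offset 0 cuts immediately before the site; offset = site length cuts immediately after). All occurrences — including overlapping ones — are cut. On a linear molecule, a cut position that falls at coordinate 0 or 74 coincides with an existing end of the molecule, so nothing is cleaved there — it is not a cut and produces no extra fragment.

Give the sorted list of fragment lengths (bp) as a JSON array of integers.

Site scan:
  NpsVI (ATTTCG, off=5): no sites
  XjeV (GAGAAAGG, off=6): starts [54] → cuts [60]
  VbrVI (AAATTCTC, off=0): starts [22] → cuts [22]
  OquV (ATCATAGA, off=1): starts [10, 36] → cuts [11, 37]
  HnxIX (TAAG, off=4): starts [6] → cuts [10]

Pooled cuts: [10, 11, 22, 37, 60]

Fragments:
  [0,10): 10 bp
  [10,11): 1 bp
  [11,22): 11 bp
  [22,37): 15 bp
  [37,60): 23 bp
  [60,74): 14 bp

[1,10,11,14,15,23]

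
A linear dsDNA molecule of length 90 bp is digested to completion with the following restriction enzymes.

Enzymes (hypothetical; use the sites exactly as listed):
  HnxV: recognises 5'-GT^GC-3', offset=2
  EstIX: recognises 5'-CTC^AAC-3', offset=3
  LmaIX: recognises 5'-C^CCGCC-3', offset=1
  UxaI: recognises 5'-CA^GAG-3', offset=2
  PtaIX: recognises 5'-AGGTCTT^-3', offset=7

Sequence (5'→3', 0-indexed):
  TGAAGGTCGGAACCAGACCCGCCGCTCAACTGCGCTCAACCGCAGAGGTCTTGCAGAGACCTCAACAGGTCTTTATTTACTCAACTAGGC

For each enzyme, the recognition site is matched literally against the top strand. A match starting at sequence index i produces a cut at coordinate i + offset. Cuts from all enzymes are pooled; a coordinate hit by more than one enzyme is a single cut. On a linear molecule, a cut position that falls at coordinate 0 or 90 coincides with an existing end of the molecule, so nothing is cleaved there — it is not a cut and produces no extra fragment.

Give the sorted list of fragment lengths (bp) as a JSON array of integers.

[3,7,8,8,8,9,9,10,10,18]

Site scan:
  HnxV (GTGC, off=2): no sites
  EstIX (CTCAAC, off=3): starts [24, 34, 60, 79] → cuts [27, 37, 63, 82]
  LmaIX (CCCGCC, off=1): starts [17] → cuts [18]
  UxaI (CAGAG, off=2): starts [42, 53] → cuts [44, 55]
  PtaIX (AGGTCTT, off=7): starts [45, 66] → cuts [52, 73]

All cut coordinates (distinct, sorted): [18, 27, 37, 44, 52, 55, 63, 73, 82]

Fragment lengths:
  [0,18): 18 bp
  [18,27): 9 bp
  [27,37): 10 bp
  [37,44): 7 bp
  [44,52): 8 bp
  [52,55): 3 bp
  [55,63): 8 bp
  [63,73): 10 bp
  [73,82): 9 bp
  [82,90): 8 bp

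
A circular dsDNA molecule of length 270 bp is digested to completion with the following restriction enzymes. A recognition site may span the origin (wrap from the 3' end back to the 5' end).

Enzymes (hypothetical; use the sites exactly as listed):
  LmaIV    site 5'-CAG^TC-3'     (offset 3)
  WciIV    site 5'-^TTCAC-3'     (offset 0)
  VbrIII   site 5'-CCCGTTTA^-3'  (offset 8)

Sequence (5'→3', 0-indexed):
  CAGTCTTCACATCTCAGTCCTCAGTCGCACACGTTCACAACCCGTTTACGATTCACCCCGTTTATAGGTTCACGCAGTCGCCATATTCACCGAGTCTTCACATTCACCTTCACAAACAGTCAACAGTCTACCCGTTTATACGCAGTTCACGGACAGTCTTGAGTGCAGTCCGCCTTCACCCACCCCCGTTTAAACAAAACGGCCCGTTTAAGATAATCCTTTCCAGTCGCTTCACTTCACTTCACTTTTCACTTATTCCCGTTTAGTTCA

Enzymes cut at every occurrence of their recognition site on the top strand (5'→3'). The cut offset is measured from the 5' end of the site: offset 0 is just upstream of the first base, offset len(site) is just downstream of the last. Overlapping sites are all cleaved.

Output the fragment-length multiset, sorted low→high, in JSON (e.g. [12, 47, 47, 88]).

Per-enzyme occurrences:
  LmaIV CAGTC/3: at [0, 14, 21, 74, 116, 123, 153, 165, 223] ⇒ [3, 17, 24, 77, 119, 126, 156, 168, 226]
  WciIV TTCAC/0: at [5, 33, 51, 68, 85, 96, 102, 108, 145, 174, 230, 235, 240, 247, 266] ⇒ [5, 33, 51, 68, 85, 96, 102, 108, 145, 174, 230, 235, 240, 247, 266]
  VbrIII CCCGTTTA/8: at [40, 56, 130, 184, 202, 257] ⇒ [48, 64, 138, 192, 210, 265]

Pooled cuts: [3, 5, 17, 24, 33, 48, 51, 64, 68, 77, 85, 96, 102, 108, 119, 126, 138, 145, 156, 168, 174, 192, 210, 226, 230, 235, 240, 247, 265, 266]

Fragments:
  3→5: 2 bp
  5→17: 12 bp
  17→24: 7 bp
  24→33: 9 bp
  33→48: 15 bp
  48→51: 3 bp
  51→64: 13 bp
  64→68: 4 bp
  68→77: 9 bp
  77→85: 8 bp
  85→96: 11 bp
  96→102: 6 bp
  102→108: 6 bp
  108→119: 11 bp
  119→126: 7 bp
  126→138: 12 bp
  138→145: 7 bp
  145→156: 11 bp
  156→168: 12 bp
  168→174: 6 bp
  174→192: 18 bp
  192→210: 18 bp
  210→226: 16 bp
  226→230: 4 bp
  230→235: 5 bp
  235→240: 5 bp
  240→247: 7 bp
  247→265: 18 bp
  265→266: 1 bp
  266→3 (wrap): 270-266+3 = 7 bp

[1,2,3,4,4,5,5,6,6,6,7,7,7,7,7,8,9,9,11,11,11,12,12,12,13,15,16,18,18,18]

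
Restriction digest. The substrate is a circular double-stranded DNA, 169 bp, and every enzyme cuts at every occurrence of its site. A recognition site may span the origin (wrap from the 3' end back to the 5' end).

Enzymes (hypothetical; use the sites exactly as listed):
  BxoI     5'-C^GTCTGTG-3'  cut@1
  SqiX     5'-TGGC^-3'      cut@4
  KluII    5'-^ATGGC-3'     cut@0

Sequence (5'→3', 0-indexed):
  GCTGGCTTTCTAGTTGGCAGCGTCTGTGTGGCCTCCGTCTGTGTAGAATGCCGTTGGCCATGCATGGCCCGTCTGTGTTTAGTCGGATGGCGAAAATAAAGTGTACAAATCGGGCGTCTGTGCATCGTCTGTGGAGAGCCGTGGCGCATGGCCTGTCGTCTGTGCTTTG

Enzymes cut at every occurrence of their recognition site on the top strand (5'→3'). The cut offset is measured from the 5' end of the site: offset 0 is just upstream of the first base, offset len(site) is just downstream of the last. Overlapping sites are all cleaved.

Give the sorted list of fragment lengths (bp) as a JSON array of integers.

[2,2,3,4,4,5,5,5,5,5,11,11,12,14,16,19,22,24]

Site scan:
  BxoI (CGTCTGTG, off=1): starts [20, 35, 69, 114, 125, 156] → cuts [21, 36, 70, 115, 126, 157]
  SqiX (TGGC, off=4): starts [2, 14, 28, 54, 64, 87, 141, 148, 167] → cuts [2, 6, 18, 32, 58, 68, 91, 145, 152]
  KluII (ATGGC, off=0): starts [63, 86, 147] → cuts [63, 86, 147]

Pooled cuts: [2, 6, 18, 21, 32, 36, 58, 63, 68, 70, 86, 91, 115, 126, 145, 147, 152, 157]

Fragments:
  2→6: 4 bp
  6→18: 12 bp
  18→21: 3 bp
  21→32: 11 bp
  32→36: 4 bp
  36→58: 22 bp
  58→63: 5 bp
  63→68: 5 bp
  68→70: 2 bp
  70→86: 16 bp
  86→91: 5 bp
  91→115: 24 bp
  115→126: 11 bp
  126→145: 19 bp
  145→147: 2 bp
  147→152: 5 bp
  152→157: 5 bp
  157→2 (wrap): 169-157+2 = 14 bp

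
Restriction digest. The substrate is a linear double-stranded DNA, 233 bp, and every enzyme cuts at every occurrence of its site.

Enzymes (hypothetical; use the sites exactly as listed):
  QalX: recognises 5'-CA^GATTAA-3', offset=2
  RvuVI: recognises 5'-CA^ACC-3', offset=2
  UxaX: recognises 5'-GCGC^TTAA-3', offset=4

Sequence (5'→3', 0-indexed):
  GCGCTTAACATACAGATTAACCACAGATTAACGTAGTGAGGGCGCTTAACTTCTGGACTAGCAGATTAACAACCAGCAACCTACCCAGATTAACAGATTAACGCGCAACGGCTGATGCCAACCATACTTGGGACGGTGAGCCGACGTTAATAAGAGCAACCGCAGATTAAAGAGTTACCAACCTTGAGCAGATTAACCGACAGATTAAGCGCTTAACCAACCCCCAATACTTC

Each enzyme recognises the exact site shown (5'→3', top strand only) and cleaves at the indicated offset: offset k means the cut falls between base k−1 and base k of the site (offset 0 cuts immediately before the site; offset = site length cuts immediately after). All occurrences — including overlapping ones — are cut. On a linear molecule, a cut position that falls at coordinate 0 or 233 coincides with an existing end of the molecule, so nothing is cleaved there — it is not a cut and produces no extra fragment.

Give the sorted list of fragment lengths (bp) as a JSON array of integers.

[4,6,7,7,8,8,9,10,10,10,11,12,14,16,18,20,25,38]

Site scan:
  QalX CAGATTAA/2: at [12, 23, 61, 85, 93, 162, 188, 200] ⇒ [14, 25, 63, 87, 95, 164, 190, 202]
  RvuVI CAACC/2: at [69, 76, 118, 156, 178, 217] ⇒ [71, 78, 120, 158, 180, 219]
  UxaX GCGCTTAA/4: at [0, 41, 208] ⇒ [4, 45, 212]

Pooled cuts: [4, 14, 25, 45, 63, 71, 78, 87, 95, 120, 158, 164, 180, 190, 202, 212, 219]

Fragment lengths:
  [0,4): 4 bp
  [4,14): 10 bp
  [14,25): 11 bp
  [25,45): 20 bp
  [45,63): 18 bp
  [63,71): 8 bp
  [71,78): 7 bp
  [78,87): 9 bp
  [87,95): 8 bp
  [95,120): 25 bp
  [120,158): 38 bp
  [158,164): 6 bp
  [164,180): 16 bp
  [180,190): 10 bp
  [190,202): 12 bp
  [202,212): 10 bp
  [212,219): 7 bp
  [219,233): 14 bp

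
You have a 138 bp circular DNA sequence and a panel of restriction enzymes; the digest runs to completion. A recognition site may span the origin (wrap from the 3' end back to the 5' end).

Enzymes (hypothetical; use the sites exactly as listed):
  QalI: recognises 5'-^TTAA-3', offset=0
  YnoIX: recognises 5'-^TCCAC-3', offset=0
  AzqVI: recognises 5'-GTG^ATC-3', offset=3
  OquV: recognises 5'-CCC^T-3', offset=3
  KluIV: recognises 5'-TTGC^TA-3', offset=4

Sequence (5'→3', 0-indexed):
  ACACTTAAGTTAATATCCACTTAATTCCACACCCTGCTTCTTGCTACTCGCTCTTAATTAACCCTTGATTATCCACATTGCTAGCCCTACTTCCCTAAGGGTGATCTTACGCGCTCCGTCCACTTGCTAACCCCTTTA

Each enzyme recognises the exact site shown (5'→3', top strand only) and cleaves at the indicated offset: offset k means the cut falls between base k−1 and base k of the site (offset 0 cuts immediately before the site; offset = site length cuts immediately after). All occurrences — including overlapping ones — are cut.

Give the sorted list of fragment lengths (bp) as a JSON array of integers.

Site scan:
  QalI (TTAA, off=0): starts [4, 9, 20, 53, 57, 135] → cuts [4, 9, 20, 53, 57, 135]
  YnoIX (TCCAC, off=0): starts [15, 25, 71, 118] → cuts [15, 25, 71, 118]
  AzqVI (GTGATC, off=3): starts [100] → cuts [103]
  OquV (CCCT, off=3): starts [31, 61, 84, 92, 131] → cuts [34, 64, 87, 95, 134]
  KluIV (TTGCTA, off=4): starts [40, 77, 123] → cuts [44, 81, 127]

Pooled cuts: [4, 9, 15, 20, 25, 34, 44, 53, 57, 64, 71, 81, 87, 95, 103, 118, 127, 134, 135]

Fragment lengths:
  4→9: 5 bp
  9→15: 6 bp
  15→20: 5 bp
  20→25: 5 bp
  25→34: 9 bp
  34→44: 10 bp
  44→53: 9 bp
  53→57: 4 bp
  57→64: 7 bp
  64→71: 7 bp
  71→81: 10 bp
  81→87: 6 bp
  87→95: 8 bp
  95→103: 8 bp
  103→118: 15 bp
  118→127: 9 bp
  127→134: 7 bp
  134→135: 1 bp
  135→4 (wrap): 138-135+4 = 7 bp

[1,4,5,5,5,6,6,7,7,7,7,8,8,9,9,9,10,10,15]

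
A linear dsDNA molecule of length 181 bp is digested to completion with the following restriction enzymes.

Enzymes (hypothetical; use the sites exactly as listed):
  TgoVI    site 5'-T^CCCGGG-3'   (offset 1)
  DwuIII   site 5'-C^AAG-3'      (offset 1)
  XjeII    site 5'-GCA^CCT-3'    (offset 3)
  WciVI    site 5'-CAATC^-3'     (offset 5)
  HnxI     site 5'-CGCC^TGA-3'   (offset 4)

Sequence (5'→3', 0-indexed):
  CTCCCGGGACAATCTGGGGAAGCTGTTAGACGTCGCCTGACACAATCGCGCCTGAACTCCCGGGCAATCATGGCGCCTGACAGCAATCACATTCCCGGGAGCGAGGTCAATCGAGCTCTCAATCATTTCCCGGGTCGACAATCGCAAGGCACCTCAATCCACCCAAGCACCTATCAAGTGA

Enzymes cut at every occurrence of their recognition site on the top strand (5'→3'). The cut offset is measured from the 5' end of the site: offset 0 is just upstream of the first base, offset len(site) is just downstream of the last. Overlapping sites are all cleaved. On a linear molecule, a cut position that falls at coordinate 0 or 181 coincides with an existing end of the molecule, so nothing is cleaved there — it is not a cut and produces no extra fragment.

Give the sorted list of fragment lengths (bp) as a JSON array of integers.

[2,2,4,5,5,5,5,6,6,6,6,8,8,10,11,11,12,12,15,19,23]

Per-enzyme occurrences:
  TgoVI TCCCGGG/1: at [1, 57, 92, 127] ⇒ [2, 58, 93, 128]
  DwuIII CAAG/1: at [144, 163, 174] ⇒ [145, 164, 175]
  XjeII GCACCT/3: at [148, 166] ⇒ [151, 169]
  WciVI CAATC/5: at [9, 42, 64, 83, 107, 119, 138, 154] ⇒ [14, 47, 69, 88, 112, 124, 143, 159]
  HnxI CGCCTGA/4: at [33, 48, 73] ⇒ [37, 52, 77]

Pooled cuts: [2, 14, 37, 47, 52, 58, 69, 77, 88, 93, 112, 124, 128, 143, 145, 151, 159, 164, 169, 175]

Fragment lengths:
  [0,2): 2 bp
  [2,14): 12 bp
  [14,37): 23 bp
  [37,47): 10 bp
  [47,52): 5 bp
  [52,58): 6 bp
  [58,69): 11 bp
  [69,77): 8 bp
  [77,88): 11 bp
  [88,93): 5 bp
  [93,112): 19 bp
  [112,124): 12 bp
  [124,128): 4 bp
  [128,143): 15 bp
  [143,145): 2 bp
  [145,151): 6 bp
  [151,159): 8 bp
  [159,164): 5 bp
  [164,169): 5 bp
  [169,175): 6 bp
  [175,181): 6 bp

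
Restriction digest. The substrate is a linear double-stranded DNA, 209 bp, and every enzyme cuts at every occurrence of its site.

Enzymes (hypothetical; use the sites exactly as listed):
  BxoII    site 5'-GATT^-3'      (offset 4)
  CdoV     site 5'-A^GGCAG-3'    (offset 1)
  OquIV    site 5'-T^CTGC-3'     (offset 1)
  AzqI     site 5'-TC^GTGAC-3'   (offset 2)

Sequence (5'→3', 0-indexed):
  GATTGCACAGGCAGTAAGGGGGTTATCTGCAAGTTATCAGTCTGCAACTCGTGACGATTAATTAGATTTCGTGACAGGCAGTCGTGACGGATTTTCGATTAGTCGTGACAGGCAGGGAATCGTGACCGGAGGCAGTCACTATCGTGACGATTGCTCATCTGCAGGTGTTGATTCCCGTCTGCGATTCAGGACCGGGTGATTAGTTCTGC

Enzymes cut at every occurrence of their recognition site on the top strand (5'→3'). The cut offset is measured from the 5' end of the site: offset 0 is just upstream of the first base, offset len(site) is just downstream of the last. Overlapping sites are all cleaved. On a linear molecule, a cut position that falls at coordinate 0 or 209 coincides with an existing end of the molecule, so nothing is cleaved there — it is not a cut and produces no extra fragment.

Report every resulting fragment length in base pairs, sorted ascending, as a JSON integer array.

Site scan:
  BxoII GATT/4: at [0, 55, 64, 89, 96, 148, 169, 182, 197] ⇒ [4, 59, 68, 93, 100, 152, 173, 186, 201]
  CdoV AGGCAG/1: at [8, 75, 109, 129] ⇒ [9, 76, 110, 130]
  OquIV TCTGC/1: at [25, 40, 157, 177, 204] ⇒ [26, 41, 158, 178, 205]
  AzqI TCGTGAC/2: at [48, 68, 81, 102, 119, 141] ⇒ [50, 70, 83, 104, 121, 143]

Pooled cuts: [4, 9, 26, 41, 50, 59, 68, 70, 76, 83, 93, 100, 104, 110, 121, 130, 143, 152, 158, 173, 178, 186, 201, 205]

Fragment lengths:
  [0,4): 4 bp
  [4,9): 5 bp
  [9,26): 17 bp
  [26,41): 15 bp
  [41,50): 9 bp
  [50,59): 9 bp
  [59,68): 9 bp
  [68,70): 2 bp
  [70,76): 6 bp
  [76,83): 7 bp
  [83,93): 10 bp
  [93,100): 7 bp
  [100,104): 4 bp
  [104,110): 6 bp
  [110,121): 11 bp
  [121,130): 9 bp
  [130,143): 13 bp
  [143,152): 9 bp
  [152,158): 6 bp
  [158,173): 15 bp
  [173,178): 5 bp
  [178,186): 8 bp
  [186,201): 15 bp
  [201,205): 4 bp
  [205,209): 4 bp

[2,4,4,4,4,5,5,6,6,6,7,7,8,9,9,9,9,9,10,11,13,15,15,15,17]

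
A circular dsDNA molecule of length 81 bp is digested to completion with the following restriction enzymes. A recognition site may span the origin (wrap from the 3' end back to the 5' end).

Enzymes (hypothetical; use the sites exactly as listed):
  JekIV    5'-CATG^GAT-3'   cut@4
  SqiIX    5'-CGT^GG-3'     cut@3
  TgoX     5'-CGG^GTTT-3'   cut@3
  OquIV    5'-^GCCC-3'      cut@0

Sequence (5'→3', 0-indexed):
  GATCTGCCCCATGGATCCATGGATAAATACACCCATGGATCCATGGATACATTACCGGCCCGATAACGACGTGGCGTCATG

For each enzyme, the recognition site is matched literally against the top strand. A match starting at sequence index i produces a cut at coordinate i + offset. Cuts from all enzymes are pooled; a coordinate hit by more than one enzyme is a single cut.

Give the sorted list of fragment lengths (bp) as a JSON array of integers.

Scan for sites:
  JekIV (CATGGAT, off=4): starts [9, 17, 33, 41, 77] → cuts [0, 13, 21, 37, 45]
  SqiIX (CGTGG, off=3): starts [69] → cuts [72]
  TgoX (CGGGTTT, off=3): no sites
  OquIV (GCCC, off=0): starts [5, 57] → cuts [5, 57]

Pooled cuts: [0, 5, 13, 21, 37, 45, 57, 72]

Fragments:
  0→5: 5 bp
  5→13: 8 bp
  13→21: 8 bp
  21→37: 16 bp
  37→45: 8 bp
  45→57: 12 bp
  57→72: 15 bp
  72→0 (wrap): 81-72+0 = 9 bp

[5,8,8,8,9,12,15,16]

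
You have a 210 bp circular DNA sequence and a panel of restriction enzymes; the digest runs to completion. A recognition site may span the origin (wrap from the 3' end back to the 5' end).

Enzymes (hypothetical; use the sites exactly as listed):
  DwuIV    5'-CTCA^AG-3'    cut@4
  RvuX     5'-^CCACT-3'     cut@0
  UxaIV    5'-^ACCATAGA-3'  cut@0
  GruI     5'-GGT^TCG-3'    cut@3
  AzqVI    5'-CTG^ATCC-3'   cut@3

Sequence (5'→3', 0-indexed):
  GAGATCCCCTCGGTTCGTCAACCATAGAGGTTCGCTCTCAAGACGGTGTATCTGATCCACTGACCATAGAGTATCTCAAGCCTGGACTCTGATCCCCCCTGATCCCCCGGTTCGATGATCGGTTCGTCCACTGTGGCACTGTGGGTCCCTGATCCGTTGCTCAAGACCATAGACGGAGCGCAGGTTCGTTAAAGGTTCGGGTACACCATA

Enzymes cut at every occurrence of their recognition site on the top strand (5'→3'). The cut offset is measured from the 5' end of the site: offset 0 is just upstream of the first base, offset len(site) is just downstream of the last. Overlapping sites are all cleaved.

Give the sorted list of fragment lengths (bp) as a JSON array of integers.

Site scan:
  DwuIV CTCAAG/4: at [36, 74, 159] ⇒ [40, 78, 163]
  RvuX CCACT/0: at [56, 127] ⇒ [56, 127]
  UxaIV ACCATAGA/0: at [20, 62, 165, 204] ⇒ [20, 62, 165, 204]
  GruI GGTTCG/3: at [11, 28, 108, 120, 182, 193] ⇒ [14, 31, 111, 123, 185, 196]
  AzqVI CTGATCC/3: at [51, 88, 98, 148] ⇒ [54, 91, 101, 151]

All cut coordinates (distinct, sorted): [14, 20, 31, 40, 54, 56, 62, 78, 91, 101, 111, 123, 127, 151, 163, 165, 185, 196, 204]

Fragments:
  14→20: 6 bp
  20→31: 11 bp
  31→40: 9 bp
  40→54: 14 bp
  54→56: 2 bp
  56→62: 6 bp
  62→78: 16 bp
  78→91: 13 bp
  91→101: 10 bp
  101→111: 10 bp
  111→123: 12 bp
  123→127: 4 bp
  127→151: 24 bp
  151→163: 12 bp
  163→165: 2 bp
  165→185: 20 bp
  185→196: 11 bp
  196→204: 8 bp
  204→14 (wrap): 210-204+14 = 20 bp

[2,2,4,6,6,8,9,10,10,11,11,12,12,13,14,16,20,20,24]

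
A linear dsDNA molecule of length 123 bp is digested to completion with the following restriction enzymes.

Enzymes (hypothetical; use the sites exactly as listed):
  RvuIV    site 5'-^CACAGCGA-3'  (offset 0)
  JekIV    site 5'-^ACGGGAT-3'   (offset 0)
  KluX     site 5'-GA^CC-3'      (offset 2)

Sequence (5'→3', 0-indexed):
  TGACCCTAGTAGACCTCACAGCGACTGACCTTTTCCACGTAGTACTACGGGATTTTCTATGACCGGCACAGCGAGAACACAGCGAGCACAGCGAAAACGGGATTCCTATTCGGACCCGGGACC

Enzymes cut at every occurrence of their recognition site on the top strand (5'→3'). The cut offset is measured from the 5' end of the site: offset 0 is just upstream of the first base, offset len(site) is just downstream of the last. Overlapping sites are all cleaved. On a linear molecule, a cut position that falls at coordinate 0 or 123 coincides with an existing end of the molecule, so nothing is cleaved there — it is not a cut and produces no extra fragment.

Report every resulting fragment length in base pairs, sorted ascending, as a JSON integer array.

Site scan:
  RvuIV CACAGCGA/0: at [16, 66, 77, 86] ⇒ [16, 66, 77, 86]
  JekIV ACGGGAT/0: at [46, 96] ⇒ [46, 96]
  KluX GACC/2: at [1, 11, 26, 60, 112, 119] ⇒ [3, 13, 28, 62, 114, 121]

Pooled cuts: [3, 13, 16, 28, 46, 62, 66, 77, 86, 96, 114, 121]

Fragments:
  [0,3): 3 bp
  [3,13): 10 bp
  [13,16): 3 bp
  [16,28): 12 bp
  [28,46): 18 bp
  [46,62): 16 bp
  [62,66): 4 bp
  [66,77): 11 bp
  [77,86): 9 bp
  [86,96): 10 bp
  [96,114): 18 bp
  [114,121): 7 bp
  [121,123): 2 bp

[2,3,3,4,7,9,10,10,11,12,16,18,18]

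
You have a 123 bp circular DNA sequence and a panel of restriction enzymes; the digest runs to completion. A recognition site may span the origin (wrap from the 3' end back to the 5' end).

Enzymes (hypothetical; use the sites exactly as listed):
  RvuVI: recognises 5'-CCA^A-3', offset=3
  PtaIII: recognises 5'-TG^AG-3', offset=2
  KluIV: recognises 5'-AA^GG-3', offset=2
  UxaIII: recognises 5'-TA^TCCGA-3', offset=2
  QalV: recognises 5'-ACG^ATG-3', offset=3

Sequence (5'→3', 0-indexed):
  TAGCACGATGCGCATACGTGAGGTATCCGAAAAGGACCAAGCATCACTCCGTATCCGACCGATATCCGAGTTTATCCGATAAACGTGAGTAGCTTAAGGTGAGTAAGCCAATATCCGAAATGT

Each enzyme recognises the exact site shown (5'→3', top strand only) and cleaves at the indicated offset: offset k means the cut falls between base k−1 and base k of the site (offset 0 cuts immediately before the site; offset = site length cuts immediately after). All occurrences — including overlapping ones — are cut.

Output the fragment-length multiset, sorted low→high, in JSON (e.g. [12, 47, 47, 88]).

[3,4,5,6,8,9,10,10,11,13,13,14,17]

Site scan:
  RvuVI (CCAA, off=3): starts [36, 107] → cuts [39, 110]
  PtaIII (TGAG, off=2): starts [18, 85, 99] → cuts [20, 87, 101]
  KluIV (AAGG, off=2): starts [31, 95] → cuts [33, 97]
  UxaIII (TATCCGA, off=2): starts [23, 51, 62, 72, 111] → cuts [25, 53, 64, 74, 113]
  QalV (ACGATG, off=3): starts [4] → cuts [7]

Pooled cuts: [7, 20, 25, 33, 39, 53, 64, 74, 87, 97, 101, 110, 113]

Fragment lengths:
  7→20: 13 bp
  20→25: 5 bp
  25→33: 8 bp
  33→39: 6 bp
  39→53: 14 bp
  53→64: 11 bp
  64→74: 10 bp
  74→87: 13 bp
  87→97: 10 bp
  97→101: 4 bp
  101→110: 9 bp
  110→113: 3 bp
  113→7 (wrap): 123-113+7 = 17 bp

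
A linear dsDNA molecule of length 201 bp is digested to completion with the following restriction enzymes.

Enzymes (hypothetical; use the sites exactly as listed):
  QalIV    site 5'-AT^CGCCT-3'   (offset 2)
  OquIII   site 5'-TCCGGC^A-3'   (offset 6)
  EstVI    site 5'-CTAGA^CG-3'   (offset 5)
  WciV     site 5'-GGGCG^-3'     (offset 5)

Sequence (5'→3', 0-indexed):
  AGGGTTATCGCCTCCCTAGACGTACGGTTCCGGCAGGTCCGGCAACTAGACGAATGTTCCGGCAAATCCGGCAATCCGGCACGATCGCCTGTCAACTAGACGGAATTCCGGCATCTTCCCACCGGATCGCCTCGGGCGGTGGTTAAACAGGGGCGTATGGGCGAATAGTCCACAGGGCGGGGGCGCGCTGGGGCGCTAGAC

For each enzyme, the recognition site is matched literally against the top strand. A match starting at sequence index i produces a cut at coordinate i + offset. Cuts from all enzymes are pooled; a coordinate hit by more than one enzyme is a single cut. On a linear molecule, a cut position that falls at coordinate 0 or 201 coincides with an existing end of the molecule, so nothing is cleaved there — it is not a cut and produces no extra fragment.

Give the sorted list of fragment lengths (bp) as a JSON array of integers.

Scan for sites:
  QalIV ATCGCCT/2: at [6, 83, 125] ⇒ [8, 85, 127]
  OquIII TCCGGCA/6: at [28, 37, 57, 66, 74, 106] ⇒ [34, 43, 63, 72, 80, 112]
  EstVI CTAGACG/5: at [15, 45, 95] ⇒ [20, 50, 100]
  WciV GGGCG/5: at [133, 150, 158, 174, 180, 190] ⇒ [138, 155, 163, 179, 185, 195]

All cut coordinates (distinct, sorted): [8, 20, 34, 43, 50, 63, 72, 80, 85, 100, 112, 127, 138, 155, 163, 179, 185, 195]

Fragment lengths:
  [0,8): 8 bp
  [8,20): 12 bp
  [20,34): 14 bp
  [34,43): 9 bp
  [43,50): 7 bp
  [50,63): 13 bp
  [63,72): 9 bp
  [72,80): 8 bp
  [80,85): 5 bp
  [85,100): 15 bp
  [100,112): 12 bp
  [112,127): 15 bp
  [127,138): 11 bp
  [138,155): 17 bp
  [155,163): 8 bp
  [163,179): 16 bp
  [179,185): 6 bp
  [185,195): 10 bp
  [195,201): 6 bp

[5,6,6,7,8,8,8,9,9,10,11,12,12,13,14,15,15,16,17]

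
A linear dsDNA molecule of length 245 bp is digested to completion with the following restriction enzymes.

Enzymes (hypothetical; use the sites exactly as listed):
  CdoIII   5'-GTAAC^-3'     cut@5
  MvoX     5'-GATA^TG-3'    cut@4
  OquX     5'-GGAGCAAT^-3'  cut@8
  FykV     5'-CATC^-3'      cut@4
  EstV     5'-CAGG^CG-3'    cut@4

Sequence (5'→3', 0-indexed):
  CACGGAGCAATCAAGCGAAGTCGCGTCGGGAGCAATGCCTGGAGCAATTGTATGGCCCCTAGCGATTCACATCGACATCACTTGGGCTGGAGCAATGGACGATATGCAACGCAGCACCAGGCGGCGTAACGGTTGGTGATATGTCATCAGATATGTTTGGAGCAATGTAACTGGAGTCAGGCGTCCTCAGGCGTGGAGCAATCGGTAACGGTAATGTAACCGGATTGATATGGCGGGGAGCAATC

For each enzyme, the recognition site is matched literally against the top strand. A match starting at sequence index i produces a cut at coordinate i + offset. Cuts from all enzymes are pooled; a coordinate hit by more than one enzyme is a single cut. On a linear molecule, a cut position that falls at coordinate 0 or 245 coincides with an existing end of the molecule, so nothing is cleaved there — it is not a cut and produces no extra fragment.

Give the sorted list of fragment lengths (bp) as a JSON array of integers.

Scan for sites:
  CdoIII (GTAAC, off=5): starts [125, 166, 204, 215] → cuts [130, 171, 209, 220]
  MvoX (GATATG, off=4): starts [100, 137, 149, 226] → cuts [104, 141, 153, 230]
  OquX (GGAGCAAT, off=8): starts [3, 28, 40, 88, 158, 194, 236] → cuts [11, 36, 48, 96, 166, 202, 244]
  FykV (CATC, off=4): starts [69, 75, 144] → cuts [73, 79, 148]
  EstV (CAGGCG, off=4): starts [117, 177, 187] → cuts [121, 181, 191]

Pooled cuts: [11, 36, 48, 73, 79, 96, 104, 121, 130, 141, 148, 153, 166, 171, 181, 191, 202, 209, 220, 230, 244]

Fragments:
  [0,11): 11 bp
  [11,36): 25 bp
  [36,48): 12 bp
  [48,73): 25 bp
  [73,79): 6 bp
  [79,96): 17 bp
  [96,104): 8 bp
  [104,121): 17 bp
  [121,130): 9 bp
  [130,141): 11 bp
  [141,148): 7 bp
  [148,153): 5 bp
  [153,166): 13 bp
  [166,171): 5 bp
  [171,181): 10 bp
  [181,191): 10 bp
  [191,202): 11 bp
  [202,209): 7 bp
  [209,220): 11 bp
  [220,230): 10 bp
  [230,244): 14 bp
  [244,245): 1 bp

[1,5,5,6,7,7,8,9,10,10,10,11,11,11,11,12,13,14,17,17,25,25]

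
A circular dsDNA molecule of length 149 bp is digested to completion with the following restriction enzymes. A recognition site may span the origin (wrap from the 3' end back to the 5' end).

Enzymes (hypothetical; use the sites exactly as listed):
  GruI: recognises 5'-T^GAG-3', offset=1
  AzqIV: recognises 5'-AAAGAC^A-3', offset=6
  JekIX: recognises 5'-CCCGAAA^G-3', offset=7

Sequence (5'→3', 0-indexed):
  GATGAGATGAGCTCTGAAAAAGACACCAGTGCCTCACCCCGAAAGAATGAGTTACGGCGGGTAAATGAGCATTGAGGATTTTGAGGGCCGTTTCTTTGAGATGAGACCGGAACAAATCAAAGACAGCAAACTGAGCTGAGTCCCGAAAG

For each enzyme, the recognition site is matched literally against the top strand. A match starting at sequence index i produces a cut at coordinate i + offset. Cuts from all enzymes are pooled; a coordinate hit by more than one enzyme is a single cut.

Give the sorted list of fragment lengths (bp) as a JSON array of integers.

[4,4,5,5,5,7,8,9,11,15,16,18,20,22]

Site scan:
  GruI (TGAG, off=1): starts [2, 7, 47, 65, 72, 81, 96, 101, 131, 136] → cuts [3, 8, 48, 66, 73, 82, 97, 102, 132, 137]
  AzqIV (AAAGACA, off=6): starts [18, 118] → cuts [24, 124]
  JekIX (CCCGAAAG, off=7): starts [37, 141] → cuts [44, 148]

All cut coordinates (distinct, sorted): [3, 8, 24, 44, 48, 66, 73, 82, 97, 102, 124, 132, 137, 148]

Fragments:
  3→8: 5 bp
  8→24: 16 bp
  24→44: 20 bp
  44→48: 4 bp
  48→66: 18 bp
  66→73: 7 bp
  73→82: 9 bp
  82→97: 15 bp
  97→102: 5 bp
  102→124: 22 bp
  124→132: 8 bp
  132→137: 5 bp
  137→148: 11 bp
  148→3 (wrap): 149-148+3 = 4 bp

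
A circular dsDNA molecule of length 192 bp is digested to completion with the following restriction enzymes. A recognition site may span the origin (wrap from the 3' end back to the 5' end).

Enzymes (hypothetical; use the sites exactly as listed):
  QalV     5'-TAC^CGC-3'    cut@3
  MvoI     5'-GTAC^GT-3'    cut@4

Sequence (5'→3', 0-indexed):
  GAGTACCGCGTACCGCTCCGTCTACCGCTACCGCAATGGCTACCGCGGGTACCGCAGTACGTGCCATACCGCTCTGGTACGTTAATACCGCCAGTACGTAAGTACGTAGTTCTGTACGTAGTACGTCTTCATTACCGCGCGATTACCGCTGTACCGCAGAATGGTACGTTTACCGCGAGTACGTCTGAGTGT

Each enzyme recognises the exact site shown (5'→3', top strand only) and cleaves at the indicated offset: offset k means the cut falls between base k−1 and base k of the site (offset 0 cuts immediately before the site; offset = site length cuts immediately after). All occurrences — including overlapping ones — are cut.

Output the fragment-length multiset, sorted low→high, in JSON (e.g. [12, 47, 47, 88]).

[6,6,7,7,8,8,8,8,9,9,9,9,11,11,11,12,12,12,13,16]

Scan for sites:
  QalV (TACCGC, off=3): starts [3, 10, 22, 28, 40, 49, 66, 85, 132, 143, 151, 170] → cuts [6, 13, 25, 31, 43, 52, 69, 88, 135, 146, 154, 173]
  MvoI (GTACGT, off=4): starts [56, 76, 93, 101, 113, 120, 163, 178] → cuts [60, 80, 97, 105, 117, 124, 167, 182]

All cut coordinates (distinct, sorted): [6, 13, 25, 31, 43, 52, 60, 69, 80, 88, 97, 105, 117, 124, 135, 146, 154, 167, 173, 182]

Fragment lengths:
  6→13: 7 bp
  13→25: 12 bp
  25→31: 6 bp
  31→43: 12 bp
  43→52: 9 bp
  52→60: 8 bp
  60→69: 9 bp
  69→80: 11 bp
  80→88: 8 bp
  88→97: 9 bp
  97→105: 8 bp
  105→117: 12 bp
  117→124: 7 bp
  124→135: 11 bp
  135→146: 11 bp
  146→154: 8 bp
  154→167: 13 bp
  167→173: 6 bp
  173→182: 9 bp
  182→6 (wrap): 192-182+6 = 16 bp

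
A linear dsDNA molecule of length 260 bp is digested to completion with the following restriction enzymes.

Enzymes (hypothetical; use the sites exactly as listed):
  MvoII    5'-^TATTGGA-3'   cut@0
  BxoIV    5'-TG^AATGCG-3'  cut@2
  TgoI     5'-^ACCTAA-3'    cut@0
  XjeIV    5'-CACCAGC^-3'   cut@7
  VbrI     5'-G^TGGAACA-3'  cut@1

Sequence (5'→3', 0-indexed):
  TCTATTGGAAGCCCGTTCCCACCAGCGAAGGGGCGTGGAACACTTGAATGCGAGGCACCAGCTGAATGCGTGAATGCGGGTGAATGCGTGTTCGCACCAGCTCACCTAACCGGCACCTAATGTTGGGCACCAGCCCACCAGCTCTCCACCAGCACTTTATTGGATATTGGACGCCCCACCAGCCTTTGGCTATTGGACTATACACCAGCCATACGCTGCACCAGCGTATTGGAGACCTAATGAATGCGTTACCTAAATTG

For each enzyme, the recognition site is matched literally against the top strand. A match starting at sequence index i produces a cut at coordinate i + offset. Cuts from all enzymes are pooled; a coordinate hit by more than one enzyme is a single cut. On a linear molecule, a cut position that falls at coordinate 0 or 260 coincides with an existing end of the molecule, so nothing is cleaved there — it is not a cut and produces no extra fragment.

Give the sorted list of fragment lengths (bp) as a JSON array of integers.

Scan for sites:
  MvoII (TATTGGA, off=0): starts [2, 157, 164, 190, 226] → cuts [2, 157, 164, 190, 226]
  BxoIV (TGAATGCG, off=2): starts [44, 62, 70, 80, 240] → cuts [46, 64, 72, 82, 242]
  TgoI (ACCTAA, off=0): starts [103, 114, 234, 250] → cuts [103, 114, 234, 250]
  XjeIV (CACCAGC, off=7): starts [19, 55, 94, 127, 135, 146, 176, 202, 218] → cuts [26, 62, 101, 134, 142, 153, 183, 209, 225]
  VbrI (GTGGAACA, off=1): starts [34] → cuts [35]

Pooled cuts: [2, 26, 35, 46, 62, 64, 72, 82, 101, 103, 114, 134, 142, 153, 157, 164, 183, 190, 209, 225, 226, 234, 242, 250]

Fragment lengths:
  [0,2): 2 bp
  [2,26): 24 bp
  [26,35): 9 bp
  [35,46): 11 bp
  [46,62): 16 bp
  [62,64): 2 bp
  [64,72): 8 bp
  [72,82): 10 bp
  [82,101): 19 bp
  [101,103): 2 bp
  [103,114): 11 bp
  [114,134): 20 bp
  [134,142): 8 bp
  [142,153): 11 bp
  [153,157): 4 bp
  [157,164): 7 bp
  [164,183): 19 bp
  [183,190): 7 bp
  [190,209): 19 bp
  [209,225): 16 bp
  [225,226): 1 bp
  [226,234): 8 bp
  [234,242): 8 bp
  [242,250): 8 bp
  [250,260): 10 bp

[1,2,2,2,4,7,7,8,8,8,8,8,9,10,10,11,11,11,16,16,19,19,19,20,24]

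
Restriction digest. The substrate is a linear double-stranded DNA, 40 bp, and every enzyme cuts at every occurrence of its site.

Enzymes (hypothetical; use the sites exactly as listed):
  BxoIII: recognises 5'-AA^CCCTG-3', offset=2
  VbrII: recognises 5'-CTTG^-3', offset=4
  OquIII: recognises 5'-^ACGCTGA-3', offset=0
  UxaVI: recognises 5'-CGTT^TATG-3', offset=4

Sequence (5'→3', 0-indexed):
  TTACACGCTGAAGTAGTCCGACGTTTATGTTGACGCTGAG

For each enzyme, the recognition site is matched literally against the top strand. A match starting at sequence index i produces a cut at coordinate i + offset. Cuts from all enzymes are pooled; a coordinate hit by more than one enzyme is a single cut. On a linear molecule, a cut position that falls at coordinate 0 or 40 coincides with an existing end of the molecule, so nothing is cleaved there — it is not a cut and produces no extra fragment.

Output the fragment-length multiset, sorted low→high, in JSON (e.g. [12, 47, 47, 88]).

Per-enzyme occurrences:
  BxoIII (AACCCTG, off=2): no sites
  VbrII (CTTG, off=4): no sites
  OquIII (ACGCTGA, off=0): starts [4, 32] → cuts [4, 32]
  UxaVI (CGTTTATG, off=4): starts [21] → cuts [25]

All cut coordinates (distinct, sorted): [4, 25, 32]

Fragments:
  [0,4): 4 bp
  [4,25): 21 bp
  [25,32): 7 bp
  [32,40): 8 bp

[4,7,8,21]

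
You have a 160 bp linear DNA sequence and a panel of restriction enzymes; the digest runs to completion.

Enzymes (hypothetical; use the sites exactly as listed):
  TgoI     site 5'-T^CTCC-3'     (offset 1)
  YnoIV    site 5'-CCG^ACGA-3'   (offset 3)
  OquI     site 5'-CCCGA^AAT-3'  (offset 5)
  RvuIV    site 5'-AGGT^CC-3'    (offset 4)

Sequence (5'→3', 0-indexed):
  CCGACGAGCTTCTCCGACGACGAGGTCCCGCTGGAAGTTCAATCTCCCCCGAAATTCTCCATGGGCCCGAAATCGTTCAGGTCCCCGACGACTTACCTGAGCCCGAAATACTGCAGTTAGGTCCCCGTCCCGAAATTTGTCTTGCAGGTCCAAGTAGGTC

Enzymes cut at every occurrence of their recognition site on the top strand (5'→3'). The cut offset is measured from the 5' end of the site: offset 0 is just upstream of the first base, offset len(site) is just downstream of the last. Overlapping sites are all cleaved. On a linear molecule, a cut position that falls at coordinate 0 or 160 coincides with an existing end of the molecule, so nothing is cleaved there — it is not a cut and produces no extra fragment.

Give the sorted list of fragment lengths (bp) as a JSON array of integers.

Site scan:
  TgoI (TCTCC, off=1): starts [10, 42, 55] → cuts [11, 43, 56]
  YnoIV (CCGACGA, off=3): starts [0, 13, 84] → cuts [3, 16, 87]
  OquI (CCCGAAAT, off=5): starts [47, 65, 101, 128] → cuts [52, 70, 106, 133]
  RvuIV (AGGTCC, off=4): starts [22, 78, 118, 145] → cuts [26, 82, 122, 149]

All cut coordinates (distinct, sorted): [3, 11, 16, 26, 43, 52, 56, 70, 82, 87, 106, 122, 133, 149]

Fragment lengths:
  [0,3): 3 bp
  [3,11): 8 bp
  [11,16): 5 bp
  [16,26): 10 bp
  [26,43): 17 bp
  [43,52): 9 bp
  [52,56): 4 bp
  [56,70): 14 bp
  [70,82): 12 bp
  [82,87): 5 bp
  [87,106): 19 bp
  [106,122): 16 bp
  [122,133): 11 bp
  [133,149): 16 bp
  [149,160): 11 bp

[3,4,5,5,8,9,10,11,11,12,14,16,16,17,19]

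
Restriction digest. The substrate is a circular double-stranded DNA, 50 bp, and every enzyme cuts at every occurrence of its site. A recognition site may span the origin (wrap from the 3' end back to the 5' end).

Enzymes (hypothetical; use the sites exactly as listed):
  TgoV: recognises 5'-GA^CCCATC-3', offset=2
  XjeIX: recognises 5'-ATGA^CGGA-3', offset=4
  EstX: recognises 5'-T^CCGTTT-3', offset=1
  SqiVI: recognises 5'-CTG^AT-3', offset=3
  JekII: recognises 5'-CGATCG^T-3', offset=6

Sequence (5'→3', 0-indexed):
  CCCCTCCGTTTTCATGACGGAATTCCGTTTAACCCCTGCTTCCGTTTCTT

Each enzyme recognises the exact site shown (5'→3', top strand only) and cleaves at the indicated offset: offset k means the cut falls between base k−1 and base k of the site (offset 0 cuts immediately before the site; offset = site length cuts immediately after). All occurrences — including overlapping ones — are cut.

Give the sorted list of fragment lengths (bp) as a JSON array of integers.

[7,12,14,17]

Scan for sites:
  TgoV (GACCCATC, off=2): no sites
  XjeIX ATGACGGA/4: at [13] ⇒ [17]
  EstX TCCGTTT/1: at [4, 23, 40] ⇒ [5, 24, 41]
  SqiVI (CTGAT, off=3): no sites
  JekII (CGATCGT, off=6): no sites

Pooled cuts: [5, 17, 24, 41]

Fragment lengths:
  5→17: 12 bp
  17→24: 7 bp
  24→41: 17 bp
  41→5 (wrap): 50-41+5 = 14 bp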